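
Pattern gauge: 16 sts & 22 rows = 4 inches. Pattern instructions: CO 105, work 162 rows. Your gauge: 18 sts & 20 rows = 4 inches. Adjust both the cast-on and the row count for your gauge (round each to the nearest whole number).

Stitches: 105 × 18/16 = 118.12 → 118.
Rows: 162 × 20/22 = 147.27 → 147.

Cast on 118 stitches; work 147 rows.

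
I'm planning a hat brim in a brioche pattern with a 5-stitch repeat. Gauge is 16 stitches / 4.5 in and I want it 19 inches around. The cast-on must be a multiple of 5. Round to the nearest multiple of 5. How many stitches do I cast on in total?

CO 70 sts.

16 / 4.5 = 3.556 sts per inch.
19 × 3.556 = 67.56 sts.
Nearest multiple of 5: 70.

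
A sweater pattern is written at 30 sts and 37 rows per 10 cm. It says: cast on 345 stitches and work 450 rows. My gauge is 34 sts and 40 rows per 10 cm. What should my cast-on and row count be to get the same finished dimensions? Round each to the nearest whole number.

Cast on 391 stitches; work 486 rows.

Stitches: 345 × 34/30 = 391.00 → 391.
Rows: 450 × 40/37 = 486.49 → 486.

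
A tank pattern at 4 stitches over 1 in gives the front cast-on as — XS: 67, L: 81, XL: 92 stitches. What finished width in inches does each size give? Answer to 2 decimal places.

XS 16.75 inches; L 20.25 inches; XL 23.00 inches.

4/1 = 4 sts per in.
XS: 67 / 4 = 16.750 → 16.75 in.
L: 81 / 4 = 20.250 → 20.25 in.
XL: 92 / 4 = 23.000 → 23.00 in.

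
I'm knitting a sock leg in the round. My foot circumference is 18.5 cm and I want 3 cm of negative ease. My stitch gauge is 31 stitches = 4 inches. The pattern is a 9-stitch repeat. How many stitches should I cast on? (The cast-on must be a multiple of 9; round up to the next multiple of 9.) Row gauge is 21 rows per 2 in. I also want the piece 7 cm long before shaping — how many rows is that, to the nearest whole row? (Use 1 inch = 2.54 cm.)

Finished = 18.5 − 3 = 15.5 cm.
15.5 cm × 1/2.54 = 6.10 inches.
31/4 = 7.75 sts per in; 6.10 × 7.75 = 47.29 sts.
Next multiple of 9 → 54.
7 cm = 2.76 inches; × 10.5 = 28.94 → 29 rows.

Cast on 54 stitches; work 29 rows.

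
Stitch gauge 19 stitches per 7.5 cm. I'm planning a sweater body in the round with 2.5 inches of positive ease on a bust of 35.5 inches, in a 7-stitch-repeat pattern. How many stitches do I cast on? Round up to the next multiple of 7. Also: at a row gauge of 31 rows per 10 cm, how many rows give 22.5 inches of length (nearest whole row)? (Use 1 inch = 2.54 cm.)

Cast on 245 stitches; work 177 rows.

Finished = 35.5 + 2.5 = 38 inches.
38 inches × 2.54 = 96.52 cm.
19/7.5 = 2.533 sts per cm; 96.52 × 2.533 = 244.52 sts.
Next multiple of 7 → 245.
22.5 inches = 57.15 cm; × 3.1 = 177.16 → 177 rows.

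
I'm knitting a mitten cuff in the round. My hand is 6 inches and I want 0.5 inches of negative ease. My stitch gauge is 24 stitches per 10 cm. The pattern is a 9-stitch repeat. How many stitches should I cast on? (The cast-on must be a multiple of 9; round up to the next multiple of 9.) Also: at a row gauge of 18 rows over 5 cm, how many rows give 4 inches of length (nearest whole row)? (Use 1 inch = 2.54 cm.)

Cast on 36 stitches; work 37 rows.

Finished = 6 − 0.5 = 5.5 inches.
5.5 inches × 2.54 = 13.97 cm.
24/10 = 2.4 sts per cm; 13.97 × 2.4 = 33.53 sts.
Next multiple of 9 → 36.
4 inches = 10.16 cm; × 3.6 = 36.58 → 37 rows.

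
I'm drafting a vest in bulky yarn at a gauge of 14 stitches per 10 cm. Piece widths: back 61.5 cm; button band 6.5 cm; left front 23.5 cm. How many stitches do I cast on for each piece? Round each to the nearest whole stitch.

back 86; button band 9; left front 33.

Rate = 14/10 = 1.4 sts per cm.
back: 61.5 × 1.4 = 86.10 → 86.
button band: 6.5 × 1.4 = 9.10 → 9.
left front: 23.5 × 1.4 = 32.90 → 33.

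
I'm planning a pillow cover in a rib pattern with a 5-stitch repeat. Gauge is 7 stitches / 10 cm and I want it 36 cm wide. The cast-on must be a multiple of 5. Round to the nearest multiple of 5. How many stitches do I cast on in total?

7 / 10 = 0.7 sts per cm.
36 × 0.7 = 25.20 sts.
Nearest multiple of 5: 25.

CO 25 sts.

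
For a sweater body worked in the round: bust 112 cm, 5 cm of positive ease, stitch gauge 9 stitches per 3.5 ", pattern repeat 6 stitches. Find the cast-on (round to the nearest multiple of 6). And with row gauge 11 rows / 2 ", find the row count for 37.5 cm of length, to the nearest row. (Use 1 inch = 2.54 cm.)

Cast on 120 stitches; work 81 rows.

Finished = 112 + 5 = 117 cm.
117 cm × 1/2.54 = 46.06 inches.
9/3.5 = 2.571 sts per in; 46.06 × 2.571 = 118.45 sts.
Nearest multiple of 6 → 120.
37.5 cm = 14.76 inches; × 5.5 = 81.20 → 81 rows.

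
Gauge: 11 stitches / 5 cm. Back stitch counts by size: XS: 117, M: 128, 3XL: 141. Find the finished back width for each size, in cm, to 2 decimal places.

XS 53.18 cm; M 58.18 cm; 3XL 64.09 cm.

11/5 = 2.2 sts per cm.
XS: 117 / 2.2 = 53.182 → 53.18 cm.
M: 128 / 2.2 = 58.182 → 58.18 cm.
3XL: 141 / 2.2 = 64.091 → 64.09 cm.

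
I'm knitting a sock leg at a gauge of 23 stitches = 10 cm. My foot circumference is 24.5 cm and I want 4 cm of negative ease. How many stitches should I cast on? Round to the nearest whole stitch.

Finished = 24.5 − 4 = 20.5 cm.
23 / 10 = 2.3 sts per cm.
20.50 × 2.3 = 47.15 sts.
→ 47 sts.

Cast on 47 stitches.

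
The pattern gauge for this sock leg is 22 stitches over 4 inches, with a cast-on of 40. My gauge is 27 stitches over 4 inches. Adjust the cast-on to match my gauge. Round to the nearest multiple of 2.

Scale factor = 27 / 22 = 1.227.
40 × 27 / 22 = 49.09 sts.
→ 50 sts.

50 stitches.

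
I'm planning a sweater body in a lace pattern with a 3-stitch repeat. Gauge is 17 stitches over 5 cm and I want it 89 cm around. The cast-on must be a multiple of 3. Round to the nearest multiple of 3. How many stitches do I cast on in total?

CO 303 sts.

17 / 5 = 3.4 sts per cm.
89 × 3.4 = 302.60 sts.
Nearest multiple of 3: 303.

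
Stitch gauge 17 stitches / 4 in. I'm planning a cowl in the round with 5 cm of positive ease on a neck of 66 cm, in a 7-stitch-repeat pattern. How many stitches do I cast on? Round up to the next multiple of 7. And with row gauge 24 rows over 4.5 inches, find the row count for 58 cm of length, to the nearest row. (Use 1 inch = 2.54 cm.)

Finished = 66 + 5 = 71 cm.
71 cm × 1/2.54 = 27.95 inches.
17/4 = 4.25 sts per in; 27.95 × 4.25 = 118.80 sts.
Next multiple of 7 → 119.
58 cm = 22.83 inches; × 5.333 = 121.78 → 122 rows.

Cast on 119 stitches; work 122 rows.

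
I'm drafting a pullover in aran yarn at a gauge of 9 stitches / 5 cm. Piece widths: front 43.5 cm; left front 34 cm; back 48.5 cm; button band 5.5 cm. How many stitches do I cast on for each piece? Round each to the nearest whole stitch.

front 78; left front 61; back 87; button band 10.

Rate = 9/5 = 1.8 sts per cm.
front: 43.5 × 1.8 = 78.30 → 78.
left front: 34 × 1.8 = 61.20 → 61.
back: 48.5 × 1.8 = 87.30 → 87.
button band: 5.5 × 1.8 = 9.90 → 10.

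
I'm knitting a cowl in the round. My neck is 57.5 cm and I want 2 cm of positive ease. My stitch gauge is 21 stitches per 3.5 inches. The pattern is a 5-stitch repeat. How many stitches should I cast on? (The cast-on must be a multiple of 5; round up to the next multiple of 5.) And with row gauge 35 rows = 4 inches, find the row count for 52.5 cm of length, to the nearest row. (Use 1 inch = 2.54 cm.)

Cast on 145 stitches; work 181 rows.

Finished = 57.5 + 2 = 59.5 cm.
59.5 cm × 1/2.54 = 23.43 inches.
21/3.5 = 6 sts per in; 23.43 × 6 = 140.55 sts.
Next multiple of 5 → 145.
52.5 cm = 20.67 inches; × 8.75 = 180.86 → 181 rows.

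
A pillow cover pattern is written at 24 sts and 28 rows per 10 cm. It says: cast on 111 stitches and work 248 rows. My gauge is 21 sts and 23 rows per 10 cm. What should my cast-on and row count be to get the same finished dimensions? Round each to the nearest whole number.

Stitches: 111 × 21/24 = 97.12 → 97.
Rows: 248 × 23/28 = 203.71 → 204.

Cast on 97 stitches; work 204 rows.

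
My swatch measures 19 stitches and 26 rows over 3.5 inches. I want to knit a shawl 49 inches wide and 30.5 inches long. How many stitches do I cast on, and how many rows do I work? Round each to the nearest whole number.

Cast on 266 stitches and work 227 rows.

Stitch gauge = 19/3.5 = 5.429 sts/in; 49 × 5.429 = 266.00 → 266 sts.
Row gauge = 26/3.5 = 7.429 rows/in; 30.5 × 7.429 = 226.57 → 227 rows.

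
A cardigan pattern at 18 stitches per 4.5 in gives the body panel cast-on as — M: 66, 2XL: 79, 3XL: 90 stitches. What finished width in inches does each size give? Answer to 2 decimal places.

18/4.5 = 4 sts per in.
M: 66 / 4 = 16.500 → 16.50 in.
2XL: 79 / 4 = 19.750 → 19.75 in.
3XL: 90 / 4 = 22.500 → 22.50 in.

M 16.50 inches; 2XL 19.75 inches; 3XL 22.50 inches.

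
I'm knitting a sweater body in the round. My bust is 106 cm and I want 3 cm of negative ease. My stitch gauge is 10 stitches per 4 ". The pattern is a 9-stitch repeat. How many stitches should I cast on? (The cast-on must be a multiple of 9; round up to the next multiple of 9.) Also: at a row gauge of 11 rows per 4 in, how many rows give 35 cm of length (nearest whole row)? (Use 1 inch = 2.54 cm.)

Finished = 106 − 3 = 103 cm.
103 cm × 1/2.54 = 40.55 inches.
10/4 = 2.5 sts per in; 40.55 × 2.5 = 101.38 sts.
Next multiple of 9 → 108.
35 cm = 13.78 inches; × 2.75 = 37.89 → 38 rows.

Cast on 108 stitches; work 38 rows.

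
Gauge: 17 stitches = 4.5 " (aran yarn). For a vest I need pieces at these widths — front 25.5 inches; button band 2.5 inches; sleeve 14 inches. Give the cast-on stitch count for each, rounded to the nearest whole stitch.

front 96; button band 9; sleeve 53.

Rate = 17/4.5 = 3.778 sts per in.
front: 25.5 × 3.778 = 96.33 → 96.
button band: 2.5 × 3.778 = 9.44 → 9.
sleeve: 14 × 3.778 = 52.89 → 53.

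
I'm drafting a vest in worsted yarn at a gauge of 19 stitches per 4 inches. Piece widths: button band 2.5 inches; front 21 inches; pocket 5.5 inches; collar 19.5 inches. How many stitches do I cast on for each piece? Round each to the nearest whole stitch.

button band 12; front 100; pocket 26; collar 93.

Rate = 19/4 = 4.75 sts per in.
button band: 2.5 × 4.75 = 11.88 → 12.
front: 21 × 4.75 = 99.75 → 100.
pocket: 5.5 × 4.75 = 26.12 → 26.
collar: 19.5 × 4.75 = 92.62 → 93.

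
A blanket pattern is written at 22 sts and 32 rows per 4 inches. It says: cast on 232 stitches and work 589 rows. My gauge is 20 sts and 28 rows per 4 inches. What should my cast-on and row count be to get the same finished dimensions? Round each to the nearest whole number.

Cast on 211 stitches; work 515 rows.

Stitches: 232 × 20/22 = 210.91 → 211.
Rows: 589 × 28/32 = 515.38 → 515.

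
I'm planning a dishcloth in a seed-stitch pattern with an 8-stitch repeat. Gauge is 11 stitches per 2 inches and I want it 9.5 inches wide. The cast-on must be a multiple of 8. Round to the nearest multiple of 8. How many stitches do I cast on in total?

11 / 2 = 5.5 sts per inch.
9.5 × 5.5 = 52.25 sts.
Nearest multiple of 8: 56.

Cast on 56 stitches.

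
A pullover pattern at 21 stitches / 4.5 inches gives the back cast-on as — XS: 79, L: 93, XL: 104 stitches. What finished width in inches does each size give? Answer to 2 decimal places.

21/4.5 = 4.667 sts per in.
XS: 79 / 4.667 = 16.929 → 16.93 in.
L: 93 / 4.667 = 19.929 → 19.93 in.
XL: 104 / 4.667 = 22.286 → 22.29 in.

XS 16.93 inches; L 19.93 inches; XL 22.29 inches.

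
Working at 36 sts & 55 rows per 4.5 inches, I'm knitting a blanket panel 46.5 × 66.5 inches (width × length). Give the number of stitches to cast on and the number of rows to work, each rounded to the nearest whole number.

Cast on 372 stitches and work 813 rows.

Stitch gauge = 36/4.5 = 8 sts/in; 46.5 × 8 = 372.00 → 372 sts.
Row gauge = 55/4.5 = 12.222 rows/in; 66.5 × 12.222 = 812.78 → 813 rows.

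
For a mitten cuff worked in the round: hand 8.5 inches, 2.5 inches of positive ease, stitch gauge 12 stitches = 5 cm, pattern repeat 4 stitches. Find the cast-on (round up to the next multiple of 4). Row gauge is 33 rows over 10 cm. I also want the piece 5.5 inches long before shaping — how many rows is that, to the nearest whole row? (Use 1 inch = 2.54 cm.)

Cast on 68 stitches; work 46 rows.

Finished = 8.5 + 2.5 = 11 inches.
11 inches × 2.54 = 27.94 cm.
12/5 = 2.4 sts per cm; 27.94 × 2.4 = 67.06 sts.
Next multiple of 4 → 68.
5.5 inches = 13.97 cm; × 3.3 = 46.10 → 46 rows.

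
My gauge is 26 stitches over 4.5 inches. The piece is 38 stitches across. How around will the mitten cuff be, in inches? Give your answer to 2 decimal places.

6.58 inches.

26 stitches / 4.5 inch = 5.778 stitches per inch.
38 / 5.778 = 6.577 inches.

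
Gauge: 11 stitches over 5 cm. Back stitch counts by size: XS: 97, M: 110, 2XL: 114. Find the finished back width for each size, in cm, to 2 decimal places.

XS 44.09 cm; M 50.00 cm; 2XL 51.82 cm.

11/5 = 2.2 sts per cm.
XS: 97 / 2.2 = 44.091 → 44.09 cm.
M: 110 / 2.2 = 50.000 → 50.00 cm.
2XL: 114 / 2.2 = 51.818 → 51.82 cm.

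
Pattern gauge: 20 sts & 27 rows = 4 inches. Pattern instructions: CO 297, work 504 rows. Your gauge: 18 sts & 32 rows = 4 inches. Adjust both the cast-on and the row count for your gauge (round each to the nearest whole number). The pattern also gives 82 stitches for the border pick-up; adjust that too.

Cast on 267 stitches; work 597 rows; border pick-up 74 stitches.

Stitches: 297 × 18/20 = 267.30 → 267.
Rows: 504 × 32/27 = 597.33 → 597.
border pick-up: 82 × 18/20 = 73.80 → 74.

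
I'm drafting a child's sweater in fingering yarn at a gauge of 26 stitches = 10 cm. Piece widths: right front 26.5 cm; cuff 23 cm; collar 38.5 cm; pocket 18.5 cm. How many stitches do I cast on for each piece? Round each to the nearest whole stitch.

right front 69; cuff 60; collar 100; pocket 48.

Rate = 26/10 = 2.6 sts per cm.
right front: 26.5 × 2.6 = 68.90 → 69.
cuff: 23 × 2.6 = 59.80 → 60.
collar: 38.5 × 2.6 = 100.10 → 100.
pocket: 18.5 × 2.6 = 48.10 → 48.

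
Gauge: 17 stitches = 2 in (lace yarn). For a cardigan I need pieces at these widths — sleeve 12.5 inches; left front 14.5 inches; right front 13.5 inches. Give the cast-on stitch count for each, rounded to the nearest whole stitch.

Rate = 17/2 = 8.5 sts per in.
sleeve: 12.5 × 8.5 = 106.25 → 106.
left front: 14.5 × 8.5 = 123.25 → 123.
right front: 13.5 × 8.5 = 114.75 → 115.

sleeve 106; left front 123; right front 115.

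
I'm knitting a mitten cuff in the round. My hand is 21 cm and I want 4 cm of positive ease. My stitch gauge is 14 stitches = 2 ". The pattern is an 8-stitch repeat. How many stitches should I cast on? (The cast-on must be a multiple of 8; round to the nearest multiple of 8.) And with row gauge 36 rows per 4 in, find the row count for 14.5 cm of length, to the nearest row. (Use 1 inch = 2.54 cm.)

Finished = 21 + 4 = 25 cm.
25 cm × 1/2.54 = 9.84 inches.
14/2 = 7 sts per in; 9.84 × 7 = 68.90 sts.
Nearest multiple of 8 → 72.
14.5 cm = 5.71 inches; × 9 = 51.38 → 51 rows.

Cast on 72 stitches; work 51 rows.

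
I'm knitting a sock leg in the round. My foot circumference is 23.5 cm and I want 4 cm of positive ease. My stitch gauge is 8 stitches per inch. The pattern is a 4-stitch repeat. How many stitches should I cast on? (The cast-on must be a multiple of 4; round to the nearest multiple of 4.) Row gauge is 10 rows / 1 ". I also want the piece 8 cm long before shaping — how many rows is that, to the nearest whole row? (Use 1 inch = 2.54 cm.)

Cast on 88 stitches; work 31 rows.

Finished = 23.5 + 4 = 27.5 cm.
27.5 cm × 1/2.54 = 10.83 inches.
8/1 = 8 sts per in; 10.83 × 8 = 86.61 sts.
Nearest multiple of 4 → 88.
8 cm = 3.15 inches; × 10 = 31.50 → 31 rows.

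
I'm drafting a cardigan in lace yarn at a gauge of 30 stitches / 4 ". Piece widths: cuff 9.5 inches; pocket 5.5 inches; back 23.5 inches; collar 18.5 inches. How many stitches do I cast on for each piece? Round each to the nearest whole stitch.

cuff 71; pocket 41; back 176; collar 139.

Rate = 30/4 = 7.5 sts per in.
cuff: 9.5 × 7.5 = 71.25 → 71.
pocket: 5.5 × 7.5 = 41.25 → 41.
back: 23.5 × 7.5 = 176.25 → 176.
collar: 18.5 × 7.5 = 138.75 → 139.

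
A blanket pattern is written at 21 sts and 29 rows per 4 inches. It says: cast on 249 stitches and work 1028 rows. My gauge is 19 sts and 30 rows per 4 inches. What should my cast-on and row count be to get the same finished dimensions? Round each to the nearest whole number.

Cast on 225 stitches; work 1063 rows.

Stitches: 249 × 19/21 = 225.29 → 225.
Rows: 1028 × 30/29 = 1063.45 → 1063.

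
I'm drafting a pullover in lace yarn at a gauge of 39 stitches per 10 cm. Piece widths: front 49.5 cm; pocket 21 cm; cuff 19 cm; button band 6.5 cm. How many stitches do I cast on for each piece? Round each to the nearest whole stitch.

front 193; pocket 82; cuff 74; button band 25.

Rate = 39/10 = 3.9 sts per cm.
front: 49.5 × 3.9 = 193.05 → 193.
pocket: 21 × 3.9 = 81.90 → 82.
cuff: 19 × 3.9 = 74.10 → 74.
button band: 6.5 × 3.9 = 25.35 → 25.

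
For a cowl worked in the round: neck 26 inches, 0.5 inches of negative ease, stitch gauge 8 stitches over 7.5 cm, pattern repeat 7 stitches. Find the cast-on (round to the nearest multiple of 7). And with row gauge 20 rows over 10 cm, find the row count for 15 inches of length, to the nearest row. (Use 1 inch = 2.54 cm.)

Cast on 70 stitches; work 76 rows.

Finished = 26 − 0.5 = 25.5 inches.
25.5 inches × 2.54 = 64.77 cm.
8/7.5 = 1.067 sts per cm; 64.77 × 1.067 = 69.09 sts.
Nearest multiple of 7 → 70.
15 inches = 38.10 cm; × 2 = 76.20 → 76 rows.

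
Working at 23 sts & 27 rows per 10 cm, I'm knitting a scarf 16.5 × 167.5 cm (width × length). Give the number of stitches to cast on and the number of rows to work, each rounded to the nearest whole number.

Cast on 38 stitches and work 452 rows.

Stitch gauge = 23/10 = 2.3 sts/cm; 16.5 × 2.3 = 37.95 → 38 sts.
Row gauge = 27/10 = 2.7 rows/cm; 167.5 × 2.7 = 452.25 → 452 rows.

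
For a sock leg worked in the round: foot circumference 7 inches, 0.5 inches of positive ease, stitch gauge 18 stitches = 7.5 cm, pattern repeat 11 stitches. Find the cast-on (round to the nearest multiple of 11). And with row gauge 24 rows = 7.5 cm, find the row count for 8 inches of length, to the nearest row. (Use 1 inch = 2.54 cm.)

Finished = 7 + 0.5 = 7.5 inches.
7.5 inches × 2.54 = 19.05 cm.
18/7.5 = 2.4 sts per cm; 19.05 × 2.4 = 45.72 sts.
Nearest multiple of 11 → 44.
8 inches = 20.32 cm; × 3.2 = 65.02 → 65 rows.

Cast on 44 stitches; work 65 rows.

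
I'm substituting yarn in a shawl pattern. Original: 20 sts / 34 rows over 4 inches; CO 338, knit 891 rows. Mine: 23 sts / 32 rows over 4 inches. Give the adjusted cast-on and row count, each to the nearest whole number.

Stitches: 338 × 23/20 = 388.70 → 389.
Rows: 891 × 32/34 = 838.59 → 839.

Cast on 389 stitches; work 839 rows.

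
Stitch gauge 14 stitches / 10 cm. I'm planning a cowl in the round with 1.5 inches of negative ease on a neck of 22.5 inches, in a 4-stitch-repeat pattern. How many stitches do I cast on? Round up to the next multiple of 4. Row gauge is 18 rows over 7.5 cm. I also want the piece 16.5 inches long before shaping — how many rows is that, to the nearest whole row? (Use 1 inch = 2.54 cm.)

Cast on 76 stitches; work 101 rows.

Finished = 22.5 − 1.5 = 21 inches.
21 inches × 2.54 = 53.34 cm.
14/10 = 1.4 sts per cm; 53.34 × 1.4 = 74.68 sts.
Next multiple of 4 → 76.
16.5 inches = 41.91 cm; × 2.4 = 100.58 → 101 rows.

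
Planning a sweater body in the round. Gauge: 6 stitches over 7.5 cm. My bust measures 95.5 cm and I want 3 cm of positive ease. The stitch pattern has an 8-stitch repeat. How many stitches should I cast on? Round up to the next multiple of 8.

CO 80 sts.

Finished = 95.5 + 3 = 98.5 cm.
6 / 7.5 = 0.8 sts/cm.
98.5 × 0.8 = 78.80 sts.
Next multiple of 8: 80.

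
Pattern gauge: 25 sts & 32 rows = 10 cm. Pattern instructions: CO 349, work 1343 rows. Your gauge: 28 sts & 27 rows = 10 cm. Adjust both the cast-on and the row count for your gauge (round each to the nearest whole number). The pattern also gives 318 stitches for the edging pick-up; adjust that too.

Stitches: 349 × 28/25 = 390.88 → 391.
Rows: 1343 × 27/32 = 1133.16 → 1133.
edging pick-up: 318 × 28/25 = 356.16 → 356.

Cast on 391 stitches; work 1133 rows; edging pick-up 356 stitches.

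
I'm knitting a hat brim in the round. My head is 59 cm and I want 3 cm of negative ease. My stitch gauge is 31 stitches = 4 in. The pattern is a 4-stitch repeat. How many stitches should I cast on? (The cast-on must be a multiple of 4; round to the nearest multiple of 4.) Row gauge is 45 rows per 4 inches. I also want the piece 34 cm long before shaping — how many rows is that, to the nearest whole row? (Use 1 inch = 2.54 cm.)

Cast on 172 stitches; work 151 rows.

Finished = 59 − 3 = 56 cm.
56 cm × 1/2.54 = 22.05 inches.
31/4 = 7.75 sts per in; 22.05 × 7.75 = 170.87 sts.
Nearest multiple of 4 → 172.
34 cm = 13.39 inches; × 11.25 = 150.59 → 151 rows.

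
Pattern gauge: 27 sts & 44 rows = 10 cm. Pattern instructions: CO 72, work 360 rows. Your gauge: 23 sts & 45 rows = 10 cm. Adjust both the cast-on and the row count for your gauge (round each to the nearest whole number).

Stitches: 72 × 23/27 = 61.33 → 61.
Rows: 360 × 45/44 = 368.18 → 368.

Cast on 61 stitches; work 368 rows.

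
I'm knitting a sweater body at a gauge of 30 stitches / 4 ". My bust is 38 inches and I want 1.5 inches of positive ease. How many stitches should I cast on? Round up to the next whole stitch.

Finished = 38 + 1.5 = 39.5 in.
30 / 4 = 7.5 sts per inch.
39.50 × 7.5 = 296.25 sts.
→ 297 sts.

CO 297 sts.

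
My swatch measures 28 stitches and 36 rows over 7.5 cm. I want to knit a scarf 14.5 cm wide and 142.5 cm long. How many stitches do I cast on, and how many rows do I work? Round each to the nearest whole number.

Cast on 54 stitches and work 684 rows.

Stitch gauge = 28/7.5 = 3.733 sts/cm; 14.5 × 3.733 = 54.13 → 54 sts.
Row gauge = 36/7.5 = 4.8 rows/cm; 142.5 × 4.8 = 684.00 → 684 rows.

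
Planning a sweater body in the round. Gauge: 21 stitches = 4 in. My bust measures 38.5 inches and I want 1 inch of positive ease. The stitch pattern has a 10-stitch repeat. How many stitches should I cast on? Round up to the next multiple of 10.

Cast on 210 stitches.

Finished = 38.5 + 1 = 39.5 inches.
21 / 4 = 5.25 sts/in.
39.5 × 5.25 = 207.38 sts.
Next multiple of 10: 210.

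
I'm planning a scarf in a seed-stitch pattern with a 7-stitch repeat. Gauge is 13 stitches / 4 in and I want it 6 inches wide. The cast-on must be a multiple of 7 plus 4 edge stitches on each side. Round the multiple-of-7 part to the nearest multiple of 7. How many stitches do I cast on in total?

22 stitches.

13 / 4 = 3.25 sts per inch.
6 × 3.25 = 19.50 sts.
Less 8 edge sts → 11.50 for the repeat.
Nearest multiple of 7: 14.
Add back 8 edge sts → 22.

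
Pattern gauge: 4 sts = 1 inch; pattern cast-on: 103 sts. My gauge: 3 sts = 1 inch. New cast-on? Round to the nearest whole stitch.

77 stitches.

Scale factor = 3 / 4 = 0.750.
103 × 3 / 4 = 77.25 sts.
→ 77 sts.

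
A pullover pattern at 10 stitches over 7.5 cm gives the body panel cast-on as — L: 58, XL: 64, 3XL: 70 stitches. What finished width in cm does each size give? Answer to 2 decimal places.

10/7.5 = 1.333 sts per cm.
L: 58 / 1.333 = 43.500 → 43.50 cm.
XL: 64 / 1.333 = 48.000 → 48.00 cm.
3XL: 70 / 1.333 = 52.500 → 52.50 cm.

L 43.50 cm; XL 48.00 cm; 3XL 52.50 cm.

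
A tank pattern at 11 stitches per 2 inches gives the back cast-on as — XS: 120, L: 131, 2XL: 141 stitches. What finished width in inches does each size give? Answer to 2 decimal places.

11/2 = 5.5 sts per in.
XS: 120 / 5.5 = 21.818 → 21.82 in.
L: 131 / 5.5 = 23.818 → 23.82 in.
2XL: 141 / 5.5 = 25.636 → 25.64 in.

XS 21.82 inches; L 23.82 inches; 2XL 25.64 inches.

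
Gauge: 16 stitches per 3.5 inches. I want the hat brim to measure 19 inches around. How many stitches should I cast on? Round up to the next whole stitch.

16 stitches / 3.5 in = 4.571 stitches per inch.
19 × 4.571 = 86.86 stitches.
Round up → 87.

Cast on 87 stitches.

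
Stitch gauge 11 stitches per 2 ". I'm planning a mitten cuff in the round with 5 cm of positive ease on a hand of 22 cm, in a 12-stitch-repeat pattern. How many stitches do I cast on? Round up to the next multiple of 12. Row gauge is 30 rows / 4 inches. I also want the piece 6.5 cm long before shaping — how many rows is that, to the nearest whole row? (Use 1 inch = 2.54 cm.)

Cast on 60 stitches; work 19 rows.

Finished = 22 + 5 = 27 cm.
27 cm × 1/2.54 = 10.63 inches.
11/2 = 5.5 sts per in; 10.63 × 5.5 = 58.46 sts.
Next multiple of 12 → 60.
6.5 cm = 2.56 inches; × 7.5 = 19.19 → 19 rows.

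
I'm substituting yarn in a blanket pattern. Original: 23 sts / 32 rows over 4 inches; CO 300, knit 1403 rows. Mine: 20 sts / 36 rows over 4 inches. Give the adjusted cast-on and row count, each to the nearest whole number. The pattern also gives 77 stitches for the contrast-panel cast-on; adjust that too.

Cast on 261 stitches; work 1578 rows; contrast-panel cast-on 67 stitches.

Stitches: 300 × 20/23 = 260.87 → 261.
Rows: 1403 × 36/32 = 1578.38 → 1578.
contrast-panel cast-on: 77 × 20/23 = 66.96 → 67.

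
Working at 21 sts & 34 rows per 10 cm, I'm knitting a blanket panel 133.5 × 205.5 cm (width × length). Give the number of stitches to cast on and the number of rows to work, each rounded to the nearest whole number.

Stitch gauge = 21/10 = 2.1 sts/cm; 133.5 × 2.1 = 280.35 → 280 sts.
Row gauge = 34/10 = 3.4 rows/cm; 205.5 × 3.4 = 698.70 → 699 rows.

Cast on 280 stitches and work 699 rows.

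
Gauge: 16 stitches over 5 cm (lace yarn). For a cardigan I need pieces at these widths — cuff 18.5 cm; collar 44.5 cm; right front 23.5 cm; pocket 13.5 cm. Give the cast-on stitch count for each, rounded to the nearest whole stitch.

cuff 59; collar 142; right front 75; pocket 43.

Rate = 16/5 = 3.2 sts per cm.
cuff: 18.5 × 3.2 = 59.20 → 59.
collar: 44.5 × 3.2 = 142.40 → 142.
right front: 23.5 × 3.2 = 75.20 → 75.
pocket: 13.5 × 3.2 = 43.20 → 43.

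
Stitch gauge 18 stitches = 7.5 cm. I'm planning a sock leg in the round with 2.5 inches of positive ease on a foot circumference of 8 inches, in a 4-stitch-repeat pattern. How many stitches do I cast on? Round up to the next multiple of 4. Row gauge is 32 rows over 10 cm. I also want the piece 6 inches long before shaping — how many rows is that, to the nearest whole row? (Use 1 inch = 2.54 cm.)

Finished = 8 + 2.5 = 10.5 inches.
10.5 inches × 2.54 = 26.67 cm.
18/7.5 = 2.4 sts per cm; 26.67 × 2.4 = 64.01 sts.
Next multiple of 4 → 68.
6 inches = 15.24 cm; × 3.2 = 48.77 → 49 rows.

Cast on 68 stitches; work 49 rows.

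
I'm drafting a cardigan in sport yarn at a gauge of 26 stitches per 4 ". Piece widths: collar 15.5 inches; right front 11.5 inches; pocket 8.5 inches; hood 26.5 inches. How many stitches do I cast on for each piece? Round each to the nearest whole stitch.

collar 101; right front 75; pocket 55; hood 172.

Rate = 26/4 = 6.5 sts per in.
collar: 15.5 × 6.5 = 100.75 → 101.
right front: 11.5 × 6.5 = 74.75 → 75.
pocket: 8.5 × 6.5 = 55.25 → 55.
hood: 26.5 × 6.5 = 172.25 → 172.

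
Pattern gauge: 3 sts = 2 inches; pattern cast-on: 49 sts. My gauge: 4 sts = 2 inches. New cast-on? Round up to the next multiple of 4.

Scale factor = 4 / 3 = 1.333.
49 × 4 / 3 = 65.33 sts.
→ 68 sts.

CO 68 sts.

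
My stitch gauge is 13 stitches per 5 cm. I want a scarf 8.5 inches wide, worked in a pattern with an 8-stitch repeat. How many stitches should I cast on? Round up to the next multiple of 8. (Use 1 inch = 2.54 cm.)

8.5 in = 8.5 × 2.54 = 21.59 cm.
13 / 5 = 2.6 sts/cm.
21.59 × 2.6 = 56.13 sts.
→ 64.

64 stitches.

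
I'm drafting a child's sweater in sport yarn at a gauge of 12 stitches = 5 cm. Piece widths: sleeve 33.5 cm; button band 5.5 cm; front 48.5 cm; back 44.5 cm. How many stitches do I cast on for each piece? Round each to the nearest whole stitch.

sleeve 80; button band 13; front 116; back 107.

Rate = 12/5 = 2.4 sts per cm.
sleeve: 33.5 × 2.4 = 80.40 → 80.
button band: 5.5 × 2.4 = 13.20 → 13.
front: 48.5 × 2.4 = 116.40 → 116.
back: 44.5 × 2.4 = 106.80 → 107.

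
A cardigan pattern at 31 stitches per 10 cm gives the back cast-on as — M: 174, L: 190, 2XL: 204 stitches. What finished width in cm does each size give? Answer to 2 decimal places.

31/10 = 3.1 sts per cm.
M: 174 / 3.1 = 56.129 → 56.13 cm.
L: 190 / 3.1 = 61.290 → 61.29 cm.
2XL: 204 / 3.1 = 65.806 → 65.81 cm.

M 56.13 cm; L 61.29 cm; 2XL 65.81 cm.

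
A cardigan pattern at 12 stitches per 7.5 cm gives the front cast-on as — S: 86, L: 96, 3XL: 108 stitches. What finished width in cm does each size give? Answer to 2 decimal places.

S 53.75 cm; L 60.00 cm; 3XL 67.50 cm.

12/7.5 = 1.6 sts per cm.
S: 86 / 1.6 = 53.750 → 53.75 cm.
L: 96 / 1.6 = 60.000 → 60.00 cm.
3XL: 108 / 1.6 = 67.500 → 67.50 cm.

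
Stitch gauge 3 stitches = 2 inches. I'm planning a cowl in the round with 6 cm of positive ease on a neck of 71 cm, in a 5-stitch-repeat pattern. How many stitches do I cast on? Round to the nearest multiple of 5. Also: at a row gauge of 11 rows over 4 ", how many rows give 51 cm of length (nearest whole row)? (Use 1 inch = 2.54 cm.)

Cast on 45 stitches; work 55 rows.

Finished = 71 + 6 = 77 cm.
77 cm × 1/2.54 = 30.31 inches.
3/2 = 1.5 sts per in; 30.31 × 1.5 = 45.47 sts.
Nearest multiple of 5 → 45.
51 cm = 20.08 inches; × 2.75 = 55.22 → 55 rows.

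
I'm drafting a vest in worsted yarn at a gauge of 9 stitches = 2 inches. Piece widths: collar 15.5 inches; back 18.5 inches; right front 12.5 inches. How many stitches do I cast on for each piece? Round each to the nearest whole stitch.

Rate = 9/2 = 4.5 sts per in.
collar: 15.5 × 4.5 = 69.75 → 70.
back: 18.5 × 4.5 = 83.25 → 83.
right front: 12.5 × 4.5 = 56.25 → 56.

collar 70; back 83; right front 56.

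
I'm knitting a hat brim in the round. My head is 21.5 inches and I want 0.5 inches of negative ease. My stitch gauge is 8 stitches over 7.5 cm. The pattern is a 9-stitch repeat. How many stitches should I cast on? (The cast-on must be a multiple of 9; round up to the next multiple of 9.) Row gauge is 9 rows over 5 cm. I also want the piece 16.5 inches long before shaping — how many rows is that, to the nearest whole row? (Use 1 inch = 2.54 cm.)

Cast on 63 stitches; work 75 rows.

Finished = 21.5 − 0.5 = 21 inches.
21 inches × 2.54 = 53.34 cm.
8/7.5 = 1.067 sts per cm; 53.34 × 1.067 = 56.90 sts.
Next multiple of 9 → 63.
16.5 inches = 41.91 cm; × 1.8 = 75.44 → 75 rows.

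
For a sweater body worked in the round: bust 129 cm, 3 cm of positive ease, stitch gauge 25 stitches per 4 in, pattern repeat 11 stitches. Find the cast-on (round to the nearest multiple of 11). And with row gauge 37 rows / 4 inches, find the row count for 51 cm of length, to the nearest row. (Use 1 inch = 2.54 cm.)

Cast on 330 stitches; work 186 rows.

Finished = 129 + 3 = 132 cm.
132 cm × 1/2.54 = 51.97 inches.
25/4 = 6.25 sts per in; 51.97 × 6.25 = 324.80 sts.
Nearest multiple of 11 → 330.
51 cm = 20.08 inches; × 9.25 = 185.73 → 186 rows.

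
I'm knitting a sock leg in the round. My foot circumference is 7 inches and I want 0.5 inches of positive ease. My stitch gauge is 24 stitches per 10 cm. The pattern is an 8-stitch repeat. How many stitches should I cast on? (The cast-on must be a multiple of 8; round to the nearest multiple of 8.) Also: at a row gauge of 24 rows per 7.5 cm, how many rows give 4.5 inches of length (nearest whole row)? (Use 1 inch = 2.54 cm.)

Cast on 48 stitches; work 37 rows.

Finished = 7 + 0.5 = 7.5 inches.
7.5 inches × 2.54 = 19.05 cm.
24/10 = 2.4 sts per cm; 19.05 × 2.4 = 45.72 sts.
Nearest multiple of 8 → 48.
4.5 inches = 11.43 cm; × 3.2 = 36.58 → 37 rows.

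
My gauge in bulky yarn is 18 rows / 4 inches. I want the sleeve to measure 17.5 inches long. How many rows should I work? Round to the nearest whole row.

18 rows / 4 in = 4.5 rows per inch.
17.5 × 4.5 = 78.75 rows.
Round to nearest → 79.

Knit 79 rows.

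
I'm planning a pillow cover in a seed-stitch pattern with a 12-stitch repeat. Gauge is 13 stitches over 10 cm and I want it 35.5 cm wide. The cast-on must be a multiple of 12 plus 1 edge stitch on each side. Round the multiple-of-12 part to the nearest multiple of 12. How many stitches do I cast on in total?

CO 50 sts.

13 / 10 = 1.3 sts per cm.
35.5 × 1.3 = 46.15 sts.
Less 2 edge sts → 44.15 for the repeat.
Nearest multiple of 12: 48.
Add back 2 edge sts → 50.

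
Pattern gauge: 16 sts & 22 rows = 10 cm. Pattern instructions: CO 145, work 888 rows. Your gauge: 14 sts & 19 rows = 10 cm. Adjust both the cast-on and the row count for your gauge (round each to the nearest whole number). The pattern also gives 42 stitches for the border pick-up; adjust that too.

Cast on 127 stitches; work 767 rows; border pick-up 37 stitches.

Stitches: 145 × 14/16 = 126.88 → 127.
Rows: 888 × 19/22 = 766.91 → 767.
border pick-up: 42 × 14/16 = 36.75 → 37.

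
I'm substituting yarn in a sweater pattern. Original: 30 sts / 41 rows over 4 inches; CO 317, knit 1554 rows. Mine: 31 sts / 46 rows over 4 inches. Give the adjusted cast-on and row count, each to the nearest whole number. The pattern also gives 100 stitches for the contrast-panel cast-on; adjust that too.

Cast on 328 stitches; work 1744 rows; contrast-panel cast-on 103 stitches.

Stitches: 317 × 31/30 = 327.57 → 328.
Rows: 1554 × 46/41 = 1743.51 → 1744.
contrast-panel cast-on: 100 × 31/30 = 103.33 → 103.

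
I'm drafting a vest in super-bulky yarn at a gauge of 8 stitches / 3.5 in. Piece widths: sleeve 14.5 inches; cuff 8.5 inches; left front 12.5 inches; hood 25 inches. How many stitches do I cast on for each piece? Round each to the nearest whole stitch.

Rate = 8/3.5 = 2.286 sts per in.
sleeve: 14.5 × 2.286 = 33.14 → 33.
cuff: 8.5 × 2.286 = 19.43 → 19.
left front: 12.5 × 2.286 = 28.57 → 29.
hood: 25 × 2.286 = 57.14 → 57.

sleeve 33; cuff 19; left front 29; hood 57.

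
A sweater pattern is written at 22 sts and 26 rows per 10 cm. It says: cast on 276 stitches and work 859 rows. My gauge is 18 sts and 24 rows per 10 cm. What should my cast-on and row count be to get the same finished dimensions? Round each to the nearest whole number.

Stitches: 276 × 18/22 = 225.82 → 226.
Rows: 859 × 24/26 = 792.92 → 793.

Cast on 226 stitches; work 793 rows.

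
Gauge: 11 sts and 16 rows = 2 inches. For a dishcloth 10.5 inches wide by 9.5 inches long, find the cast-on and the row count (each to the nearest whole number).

Stitch gauge = 11/2 = 5.5 sts/in; 10.5 × 5.5 = 57.75 → 58 sts.
Row gauge = 16/2 = 8 rows/in; 9.5 × 8 = 76.00 → 76 rows.

Cast on 58 stitches and work 76 rows.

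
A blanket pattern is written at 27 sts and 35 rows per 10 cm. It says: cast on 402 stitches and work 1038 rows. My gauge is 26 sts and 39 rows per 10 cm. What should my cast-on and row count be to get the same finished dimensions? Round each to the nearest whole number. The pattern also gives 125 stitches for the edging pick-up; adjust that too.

Stitches: 402 × 26/27 = 387.11 → 387.
Rows: 1038 × 39/35 = 1156.63 → 1157.
edging pick-up: 125 × 26/27 = 120.37 → 120.

Cast on 387 stitches; work 1157 rows; edging pick-up 120 stitches.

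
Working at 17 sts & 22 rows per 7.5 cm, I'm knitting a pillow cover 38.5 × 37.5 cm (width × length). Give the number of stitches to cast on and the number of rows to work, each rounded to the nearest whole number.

Stitch gauge = 17/7.5 = 2.267 sts/cm; 38.5 × 2.267 = 87.27 → 87 sts.
Row gauge = 22/7.5 = 2.933 rows/cm; 37.5 × 2.933 = 110.00 → 110 rows.

Cast on 87 stitches and work 110 rows.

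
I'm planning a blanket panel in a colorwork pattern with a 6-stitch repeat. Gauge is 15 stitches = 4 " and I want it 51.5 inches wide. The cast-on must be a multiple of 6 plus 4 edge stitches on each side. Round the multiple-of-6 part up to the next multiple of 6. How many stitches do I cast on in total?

Cast on 194 stitches.

15 / 4 = 3.75 sts per inch.
51.5 × 3.75 = 193.12 sts.
Less 8 edge sts → 185.12 for the repeat.
Next multiple of 6: 186.
Add back 8 edge sts → 194.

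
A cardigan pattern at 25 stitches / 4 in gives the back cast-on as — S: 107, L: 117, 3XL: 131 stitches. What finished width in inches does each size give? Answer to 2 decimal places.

25/4 = 6.25 sts per in.
S: 107 / 6.25 = 17.120 → 17.12 in.
L: 117 / 6.25 = 18.720 → 18.72 in.
3XL: 131 / 6.25 = 20.960 → 20.96 in.

S 17.12 inches; L 18.72 inches; 3XL 20.96 inches.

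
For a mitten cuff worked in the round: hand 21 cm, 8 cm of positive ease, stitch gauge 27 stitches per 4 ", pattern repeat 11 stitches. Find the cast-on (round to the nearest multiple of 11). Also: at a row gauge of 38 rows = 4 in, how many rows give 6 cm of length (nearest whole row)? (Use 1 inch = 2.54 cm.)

Finished = 21 + 8 = 29 cm.
29 cm × 1/2.54 = 11.42 inches.
27/4 = 6.75 sts per in; 11.42 × 6.75 = 77.07 sts.
Nearest multiple of 11 → 77.
6 cm = 2.36 inches; × 9.5 = 22.44 → 22 rows.

Cast on 77 stitches; work 22 rows.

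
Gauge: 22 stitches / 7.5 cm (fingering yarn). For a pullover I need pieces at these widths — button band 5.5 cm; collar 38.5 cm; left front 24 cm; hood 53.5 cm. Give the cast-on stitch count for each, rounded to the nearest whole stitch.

Rate = 22/7.5 = 2.933 sts per cm.
button band: 5.5 × 2.933 = 16.13 → 16.
collar: 38.5 × 2.933 = 112.93 → 113.
left front: 24 × 2.933 = 70.40 → 70.
hood: 53.5 × 2.933 = 156.93 → 157.

button band 16; collar 113; left front 70; hood 157.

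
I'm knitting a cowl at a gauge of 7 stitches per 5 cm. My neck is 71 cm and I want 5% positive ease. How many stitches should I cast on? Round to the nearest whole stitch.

Finished = 71 × 1.05 = 74.55 cm.
7 / 5 = 1.4 sts per cm.
74.55 × 1.4 = 104.37 sts.
→ 104 sts.

104 stitches.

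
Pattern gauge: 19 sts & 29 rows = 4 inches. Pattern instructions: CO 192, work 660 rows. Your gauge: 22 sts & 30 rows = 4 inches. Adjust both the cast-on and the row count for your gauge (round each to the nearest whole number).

Cast on 222 stitches; work 683 rows.

Stitches: 192 × 22/19 = 222.32 → 222.
Rows: 660 × 30/29 = 682.76 → 683.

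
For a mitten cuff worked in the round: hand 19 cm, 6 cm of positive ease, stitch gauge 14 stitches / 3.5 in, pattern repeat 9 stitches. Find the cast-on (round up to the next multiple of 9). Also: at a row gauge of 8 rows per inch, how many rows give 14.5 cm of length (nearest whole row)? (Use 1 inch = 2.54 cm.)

Cast on 45 stitches; work 46 rows.

Finished = 19 + 6 = 25 cm.
25 cm × 1/2.54 = 9.84 inches.
14/3.5 = 4 sts per in; 9.84 × 4 = 39.37 sts.
Next multiple of 9 → 45.
14.5 cm = 5.71 inches; × 8 = 45.67 → 46 rows.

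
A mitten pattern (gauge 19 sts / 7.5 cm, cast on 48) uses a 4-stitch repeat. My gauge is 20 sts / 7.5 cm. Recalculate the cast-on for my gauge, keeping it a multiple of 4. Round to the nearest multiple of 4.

CO 52 sts.

48 × 20 / 19 = 50.53.
Nearest multiple of 4: 52.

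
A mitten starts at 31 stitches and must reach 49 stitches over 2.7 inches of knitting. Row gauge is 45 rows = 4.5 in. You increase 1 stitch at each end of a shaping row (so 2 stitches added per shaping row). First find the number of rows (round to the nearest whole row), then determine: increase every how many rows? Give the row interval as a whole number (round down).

Increase every 3rd row.

Rows = 2.7 × 10 = 27.0 → 27 rows.
Stitches to add: 18 → 9 shaping rows (at 2 st each).
27 / 9 = 3.00 → every 3 rows.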